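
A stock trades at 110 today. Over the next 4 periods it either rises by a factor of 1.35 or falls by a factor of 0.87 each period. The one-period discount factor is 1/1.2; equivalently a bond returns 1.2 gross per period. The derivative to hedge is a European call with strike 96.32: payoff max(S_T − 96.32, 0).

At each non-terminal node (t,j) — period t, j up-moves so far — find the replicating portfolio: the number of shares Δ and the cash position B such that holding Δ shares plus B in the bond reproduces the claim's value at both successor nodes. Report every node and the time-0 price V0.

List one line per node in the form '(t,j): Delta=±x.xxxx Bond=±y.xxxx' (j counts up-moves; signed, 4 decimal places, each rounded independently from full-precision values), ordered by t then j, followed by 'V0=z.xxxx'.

(0,0): Delta=0.9889 Bond=-45.0722
(1,0): Delta=0.9508 Bond=-50.4476
(1,1): Delta=1.0000 Bond=-55.7407
(2,0): Delta=0.7830 Bond=-46.5634
(2,1): Delta=1.0000 Bond=-66.8889
(2,2): Delta=1.0000 Bond=-66.8889
(3,0): Delta=0.0422 Bond=-2.2168
(3,1): Delta=1.0000 Bond=-80.2667
(3,2): Delta=1.0000 Bond=-80.2667
(3,3): Delta=1.0000 Bond=-80.2667
V0=63.7025

Under the risk-neutral measure, an up-move has probability p* = (R−d)/(u−d) = 0.6875 and values discount at R = 1.2.
Payoff layer (t=4): V(4,0)=0.0000, V(4,1)=1.4677, V(4,2)=55.4195, V(4,3)=139.1379, V(4,4)=269.0457
(3,0): S=72.4353. Δ = (V_up−V_dn)/(S_up−S_dn) = (1.4677−0.0000)/(97.7877−63.0187) = 0.0422. V = [p*·1.4677 + (1−p*)·0.0000]/1.2 = 0.8409. B = V − Δ·S = -2.2168.
(3,1): S=112.3997. Δ = (V_up−V_dn)/(S_up−S_dn) = (55.4195−1.4677)/(151.7395−97.7877) = 1.0000. V = [p*·55.4195 + (1−p*)·1.4677]/1.2 = 32.1330. B = V − Δ·S = -80.2667.
(3,2): S=174.4133. Δ = (V_up−V_dn)/(S_up−S_dn) = (139.1379−55.4195)/(235.4579−151.7395) = 1.0000. V = [p*·139.1379 + (1−p*)·55.4195]/1.2 = 94.1466. B = V − Δ·S = -80.2667.
(3,3): S=270.6413. Δ = (V_up−V_dn)/(S_up−S_dn) = (269.0457−139.1379)/(365.3657−235.4579) = 1.0000. V = [p*·269.0457 + (1−p*)·139.1379]/1.2 = 190.3746. B = V − Δ·S = -80.2667.
(2,0): S=83.2590. Δ = (V_up−V_dn)/(S_up−S_dn) = (32.1330−0.8409)/(112.3997−72.4353) = 0.7830. V = [p*·32.1330 + (1−p*)·0.8409]/1.2 = 18.6285. B = V − Δ·S = -46.5634.
(2,1): S=129.1950. Δ = (V_up−V_dn)/(S_up−S_dn) = (94.1466−32.1330)/(174.4133−112.3996) = 1.0000. V = [p*·94.1466 + (1−p*)·32.1330]/1.2 = 62.3061. B = V − Δ·S = -66.8889.
(2,2): S=200.4750. Δ = (V_up−V_dn)/(S_up−S_dn) = (190.3746−94.1466)/(270.6413−174.4133) = 1.0000. V = [p*·190.3746 + (1−p*)·94.1466]/1.2 = 133.5861. B = V − Δ·S = -66.8889.
(1,0): S=95.7000. Δ = (V_up−V_dn)/(S_up−S_dn) = (62.3061−18.6285)/(129.1950−83.2590) = 0.9508. V = [p*·62.3061 + (1−p*)·18.6285]/1.2 = 40.5474. B = V − Δ·S = -50.4476.
(1,1): S=148.5000. Δ = (V_up−V_dn)/(S_up−S_dn) = (133.5861−62.3061)/(200.4750−129.1950) = 1.0000. V = [p*·133.5861 + (1−p*)·62.3061]/1.2 = 92.7593. B = V − Δ·S = -55.7407.
(0,0): S=110.0000. Δ = (V_up−V_dn)/(S_up−S_dn) = (92.7593−40.5474)/(148.5000−95.7000) = 0.9889. V = [p*·92.7593 + (1−p*)·40.5474]/1.2 = 63.7025. B = V − Δ·S = -45.0722.
Root portfolio cost Δ·110+B reproduces V0=63.7025.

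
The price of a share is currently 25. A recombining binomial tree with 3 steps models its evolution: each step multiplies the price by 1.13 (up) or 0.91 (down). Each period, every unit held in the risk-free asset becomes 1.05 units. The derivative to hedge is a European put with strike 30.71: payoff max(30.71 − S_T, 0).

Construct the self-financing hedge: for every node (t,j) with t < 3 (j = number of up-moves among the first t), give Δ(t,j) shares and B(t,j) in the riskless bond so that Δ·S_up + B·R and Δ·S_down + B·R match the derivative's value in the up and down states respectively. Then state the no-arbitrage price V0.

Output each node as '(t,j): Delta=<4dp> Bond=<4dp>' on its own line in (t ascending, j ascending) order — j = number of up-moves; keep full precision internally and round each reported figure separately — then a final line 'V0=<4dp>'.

The replicating-portfolio and risk-neutral prices coincide; use p* = (1.05−0.91)/(1.13−0.91) = 0.6364 for the latter.
Terminal payoffs: V(3,0)=11.8707, V(3,1)=7.3162, V(3,2)=1.6605, V(3,3)=0.0000
Node (2,0) S=20.7025: V=(p*·7.3162+(1−p*)·11.8707)/1.05=8.5451; Δ=(7.3162−11.8707)/(23.3938−18.8393)=-1.0000; B=V−Δ·S=29.2476
Node (2,1) S=25.7075: V=(p*·1.6605+(1−p*)·7.3162)/1.05=3.5401; Δ=(1.6605−7.3162)/(29.0495−23.3938)=-1.0000; B=V−Δ·S=29.2476
Node (2,2) S=31.9225: V=(p*·0.0000+(1−p*)·1.6605)/1.05=0.5751; Δ=(0.0000−1.6605)/(36.0724−29.0495)=-0.2364; B=V−Δ·S=8.1229
Node (1,0) S=22.7500: V=(p*·3.5401+(1−p*)·8.5451)/1.05=5.1049; Δ=(3.5401−8.5451)/(25.7075−20.7025)=-1.0000; B=V−Δ·S=27.8549
Node (1,1) S=28.2500: V=(p*·0.5751+(1−p*)·3.5401)/1.05=1.5745; Δ=(0.5751−3.5401)/(31.9225−25.7075)=-0.4771; B=V−Δ·S=15.0520
Node (0,0) S=25.0000: V=(p*·1.5745+(1−p*)·5.1049)/1.05=2.7222; Δ=(1.5745−5.1049)/(28.2500−22.7500)=-0.6419; B=V−Δ·S=18.7691
Self-financing check: at every node Δ·S+B equals the discounted successor values.

(0,0): Delta=-0.6419 Bond=18.7691
(1,0): Delta=-1.0000 Bond=27.8549
(1,1): Delta=-0.4771 Bond=15.0520
(2,0): Delta=-1.0000 Bond=29.2476
(2,1): Delta=-1.0000 Bond=29.2476
(2,2): Delta=-0.2364 Bond=8.1229
V0=2.7222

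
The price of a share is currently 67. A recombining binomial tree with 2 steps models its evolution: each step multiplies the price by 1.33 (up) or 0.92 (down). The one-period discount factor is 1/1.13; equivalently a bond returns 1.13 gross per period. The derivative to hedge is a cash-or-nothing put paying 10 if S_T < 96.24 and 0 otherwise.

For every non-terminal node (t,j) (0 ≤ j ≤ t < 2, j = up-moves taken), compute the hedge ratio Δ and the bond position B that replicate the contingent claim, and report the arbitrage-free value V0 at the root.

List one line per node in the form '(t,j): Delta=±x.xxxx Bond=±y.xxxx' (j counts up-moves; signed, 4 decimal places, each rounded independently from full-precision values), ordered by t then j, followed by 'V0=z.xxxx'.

(0,0): Delta=-0.1650 Bond=16.8323
(1,0): Delta=0.0000 Bond=8.8496
(1,1): Delta=-0.2737 Bond=28.7071
V0=5.7769

The replicating-portfolio and risk-neutral prices coincide; use p* = (1.13−0.92)/(1.33−0.92) = 0.5122 for the latter.
Payoff layer (t=2): V(2,0)=10.0000, V(2,1)=10.0000, V(2,2)=0.0000
(1,0): S=61.6400. Δ = (V_up−V_dn)/(S_up−S_dn) = (10.0000−10.0000)/(81.9812−56.7088) = 0.0000. V = [p*·10.0000 + (1−p*)·10.0000]/1.13 = 8.8496. B = V − Δ·S = 8.8496.
(1,1): S=89.1100. Δ = (V_up−V_dn)/(S_up−S_dn) = (0.0000−10.0000)/(118.5163−81.9812) = -0.2737. V = [p*·0.0000 + (1−p*)·10.0000]/1.13 = 4.3169. B = V − Δ·S = 28.7071.
(0,0): S=67.0000. Δ = (V_up−V_dn)/(S_up−S_dn) = (4.3169−8.8496)/(89.1100−61.6400) = -0.1650. V = [p*·4.3169 + (1−p*)·8.8496]/1.13 = 5.7769. B = V − Δ·S = 16.8323.
Each (Δ,B) replicates both successor values, so the strategy is self-financing and V0 is arbitrage-free.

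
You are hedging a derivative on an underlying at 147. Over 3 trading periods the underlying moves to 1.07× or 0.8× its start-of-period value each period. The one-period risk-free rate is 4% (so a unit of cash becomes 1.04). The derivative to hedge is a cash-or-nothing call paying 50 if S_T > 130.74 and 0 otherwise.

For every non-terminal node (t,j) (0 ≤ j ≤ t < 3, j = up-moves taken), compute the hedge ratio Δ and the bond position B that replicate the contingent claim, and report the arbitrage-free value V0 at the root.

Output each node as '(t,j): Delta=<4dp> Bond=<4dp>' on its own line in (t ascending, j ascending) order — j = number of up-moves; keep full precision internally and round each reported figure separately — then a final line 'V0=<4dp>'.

(0,0): Delta=0.2301 Bond=9.1054
(1,0): Delta=1.3459 Bond=-121.7523
(1,1): Delta=0.1258 Bond=25.8724
(2,0): Delta=0.0000 Bond=0.0000
(2,1): Delta=1.4717 Bond=-142.4501
(2,2): Delta=0.0000 Bond=48.0769
V0=42.9255

The replicating-portfolio and risk-neutral prices coincide; use p* = (1.04−0.8)/(1.07−0.8) = 0.8889 for the latter.
Terminal payoffs: V(3,0)=0.0000, V(3,1)=0.0000, V(3,2)=50.0000, V(3,3)=50.0000
Node (2,0) S=94.0800: V=(p*·0.0000+(1−p*)·0.0000)/1.04=0.0000; Δ=(0.0000−0.0000)/(100.6656−75.2640)=0.0000; B=V−Δ·S=0.0000
Node (2,1) S=125.8320: V=(p*·50.0000+(1−p*)·0.0000)/1.04=42.7350; Δ=(50.0000−0.0000)/(134.6402−100.6656)=1.4717; B=V−Δ·S=-142.4501
Node (2,2) S=168.3003: V=(p*·50.0000+(1−p*)·50.0000)/1.04=48.0769; Δ=(50.0000−50.0000)/(180.0813−134.6402)=0.0000; B=V−Δ·S=48.0769
Node (1,0) S=117.6000: V=(p*·42.7350+(1−p*)·0.0000)/1.04=36.5257; Δ=(42.7350−0.0000)/(125.8320−94.0800)=1.3459; B=V−Δ·S=-121.7523
Node (1,1) S=157.2900: V=(p*·48.0769+(1−p*)·42.7350)/1.04=45.6571; Δ=(48.0769−42.7350)/(168.3003−125.8320)=0.1258; B=V−Δ·S=25.8724
Node (0,0) S=147.0000: V=(p*·45.6571+(1−p*)·36.5257)/1.04=42.9255; Δ=(45.6571−36.5257)/(157.2900−117.6000)=0.2301; B=V−Δ·S=9.1054
Self-financing check: at every node Δ·S+B equals the discounted successor values.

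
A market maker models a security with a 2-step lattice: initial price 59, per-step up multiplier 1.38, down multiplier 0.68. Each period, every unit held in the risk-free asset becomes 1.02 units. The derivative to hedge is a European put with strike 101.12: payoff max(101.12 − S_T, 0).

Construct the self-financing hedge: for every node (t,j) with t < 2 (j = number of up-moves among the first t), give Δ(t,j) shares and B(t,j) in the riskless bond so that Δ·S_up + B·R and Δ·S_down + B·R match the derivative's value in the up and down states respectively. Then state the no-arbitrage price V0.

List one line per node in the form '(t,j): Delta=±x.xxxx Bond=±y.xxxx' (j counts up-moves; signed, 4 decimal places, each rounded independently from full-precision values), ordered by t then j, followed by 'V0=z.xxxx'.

No-arbitrage ⇒ martingale measure with p* = (R−d)/(u−d) = 0.4857.
At expiry t=2: V(2,0)=73.8384, V(2,1)=45.7544, V(2,2)=0.0000
(1,0): S=40.1200. Δ = (V_up−V_dn)/(S_up−S_dn) = (45.7544−73.8384)/(55.3656−27.2816) = -1.0000. V = [p*·45.7544 + (1−p*)·73.8384]/1.02 = 59.0173. B = V − Δ·S = 99.1373.
(1,1): S=81.4200. Δ = (V_up−V_dn)/(S_up−S_dn) = (0.0000−45.7544)/(112.3596−55.3656) = -0.8028. V = [p*·0.0000 + (1−p*)·45.7544]/1.02 = 23.0694. B = V − Δ·S = 88.4329.
(0,0): S=59.0000. Δ = (V_up−V_dn)/(S_up−S_dn) = (23.0694−59.0173)/(81.4200−40.1200) = -0.8704. V = [p*·23.0694 + (1−p*)·59.0173]/1.02 = 40.7420. B = V − Δ·S = 92.0961.
Check: Δ(0,0)·S0 + B(0,0) = 40.7420 = V0.

(0,0): Delta=-0.8704 Bond=92.0961
(1,0): Delta=-1.0000 Bond=99.1373
(1,1): Delta=-0.8028 Bond=88.4329
V0=40.7420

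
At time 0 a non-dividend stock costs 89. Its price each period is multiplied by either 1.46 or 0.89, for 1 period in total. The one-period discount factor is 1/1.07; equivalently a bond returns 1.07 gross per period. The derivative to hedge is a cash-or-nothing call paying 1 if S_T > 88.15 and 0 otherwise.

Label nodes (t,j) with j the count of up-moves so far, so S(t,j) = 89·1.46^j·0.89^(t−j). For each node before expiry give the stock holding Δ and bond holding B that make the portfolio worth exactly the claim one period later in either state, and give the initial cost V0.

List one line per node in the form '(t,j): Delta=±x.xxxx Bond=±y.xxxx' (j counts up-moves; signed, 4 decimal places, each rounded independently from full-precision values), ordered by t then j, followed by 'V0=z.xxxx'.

The replicating-portfolio and risk-neutral prices coincide; use p* = (1.07−0.89)/(1.46−0.89) = 0.3158 for the latter.
Payoff layer (t=1): V(1,0)=0.0000, V(1,1)=1.0000
(0,0): S=89.0000. Δ = (V_up−V_dn)/(S_up−S_dn) = (1.0000−0.0000)/(129.9400−79.2100) = 0.0197. V = [p*·1.0000 + (1−p*)·0.0000]/1.07 = 0.2951. B = V − Δ·S = -1.4593.
Each (Δ,B) replicates both successor values, so the strategy is self-financing and V0 is arbitrage-free.

(0,0): Delta=0.0197 Bond=-1.4593
V0=0.2951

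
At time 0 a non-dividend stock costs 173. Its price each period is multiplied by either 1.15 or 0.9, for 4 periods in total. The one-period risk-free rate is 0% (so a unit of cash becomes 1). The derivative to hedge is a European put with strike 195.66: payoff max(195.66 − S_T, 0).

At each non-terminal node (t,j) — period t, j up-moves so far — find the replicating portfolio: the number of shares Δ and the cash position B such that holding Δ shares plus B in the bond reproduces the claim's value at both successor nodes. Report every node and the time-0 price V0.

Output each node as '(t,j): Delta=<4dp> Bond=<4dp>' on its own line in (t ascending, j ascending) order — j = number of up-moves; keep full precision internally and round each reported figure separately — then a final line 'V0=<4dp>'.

(0,0): Delta=-0.6287 Bond=140.4836
(1,0): Delta=-0.8309 Bond=171.9632
(1,1): Delta=-0.3914 Bond=93.2641
(2,0): Delta=-1.0000 Bond=195.6600
(2,1): Delta=-0.6324 Bond=136.4181
(2,2): Delta=-0.1084 Bond=28.5331
(3,0): Delta=-1.0000 Bond=195.6600
(3,1): Delta=-1.0000 Bond=195.6600
(3,2): Delta=-0.2008 Bond=47.5551
(3,3): Delta=0.0000 Bond=0.0000
V0=31.7162

Under the risk-neutral measure, an up-move has probability p* = (R−d)/(u−d) = 0.4000 and values discount at R = 1.
Terminal values V(4,·): V(4,0)=82.1547, V(4,1)=50.6254, V(4,2)=10.3381, V(4,3)=0.0000, V(4,4)=0.0000
Node (3,0) S=126.1170: V=(p*·50.6254+(1−p*)·82.1547)/1=69.5430; Δ=(50.6254−82.1547)/(145.0346−113.5053)=-1.0000; B=V−Δ·S=195.6600
Node (3,1) S=161.1495: V=(p*·10.3381+(1−p*)·50.6254)/1=34.5105; Δ=(10.3381−50.6254)/(185.3219−145.0345)=-1.0000; B=V−Δ·S=195.6600
Node (3,2) S=205.9132: V=(p*·0.0000+(1−p*)·10.3381)/1=6.2028; Δ=(0.0000−10.3381)/(236.8002−185.3219)=-0.2008; B=V−Δ·S=47.5551
Node (3,3) S=263.1114: V=(p*·0.0000+(1−p*)·0.0000)/1=0.0000; Δ=(0.0000−0.0000)/(302.5781−236.8002)=0.0000; B=V−Δ·S=0.0000
Node (2,0) S=140.1300: V=(p*·34.5105+(1−p*)·69.5430)/1=55.5300; Δ=(34.5105−69.5430)/(161.1495−126.1170)=-1.0000; B=V−Δ·S=195.6600
Node (2,1) S=179.0550: V=(p*·6.2028+(1−p*)·34.5105)/1=23.1874; Δ=(6.2028−34.5105)/(205.9133−161.1495)=-0.6324; B=V−Δ·S=136.4181
Node (2,2) S=228.7925: V=(p*·0.0000+(1−p*)·6.2028)/1=3.7217; Δ=(0.0000−6.2028)/(263.1114−205.9132)=-0.1084; B=V−Δ·S=28.5331
Node (1,0) S=155.7000: V=(p*·23.1874+(1−p*)·55.5300)/1=42.5930; Δ=(23.1874−55.5300)/(179.0550−140.1300)=-0.8309; B=V−Δ·S=171.9632
Node (1,1) S=198.9500: V=(p*·3.7217+(1−p*)·23.1874)/1=15.4011; Δ=(3.7217−23.1874)/(228.7925−179.0550)=-0.3914; B=V−Δ·S=93.2641
Node (0,0) S=173.0000: V=(p*·15.4011+(1−p*)·42.5930)/1=31.7162; Δ=(15.4011−42.5930)/(198.9500−155.7000)=-0.6287; B=V−Δ·S=140.4836
The time-0 hedge costs 31.7162, which is the no-arbitrage price.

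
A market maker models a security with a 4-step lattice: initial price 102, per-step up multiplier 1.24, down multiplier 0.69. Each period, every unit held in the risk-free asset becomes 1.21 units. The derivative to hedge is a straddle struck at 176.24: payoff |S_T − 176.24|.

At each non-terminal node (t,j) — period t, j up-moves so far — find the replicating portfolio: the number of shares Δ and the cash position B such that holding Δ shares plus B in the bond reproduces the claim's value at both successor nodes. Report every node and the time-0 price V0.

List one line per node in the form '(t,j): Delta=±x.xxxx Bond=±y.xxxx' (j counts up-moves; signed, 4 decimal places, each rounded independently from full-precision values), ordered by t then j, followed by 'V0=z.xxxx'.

(0,0): Delta=0.1039 Bond=18.0066
(1,0): Delta=-1.0000 Bond=99.4829
(1,1): Delta=0.1394 Bond=17.3056
(2,0): Delta=-1.0000 Bond=120.3743
(2,1): Delta=-1.0000 Bond=120.3743
(2,2): Delta=0.1760 Bond=15.2031
(3,0): Delta=-1.0000 Bond=145.6529
(3,1): Delta=-1.0000 Bond=145.6529
(3,2): Delta=-1.0000 Bond=145.6529
(3,3): Delta=0.2137 Bond=11.0541
V0=28.6079

Since d<R<u, set p* = (R−d)/(u−d) = 0.9455; price each node as the discounted p*-expectation of its children.
Terminal values V(4,·): V(4,0)=153.1195, V(4,1)=134.6902, V(4,2)=101.5708, V(4,3)=42.0518, V(4,4)=64.9098
  t=3,j=0: stock 33.5079 → up 41.5498 (V=134.6902), down 23.1205 (V=153.1195). Price 112.1450; hedge Δ=-1.0000, bond B=145.6529.
  t=3,j=1: stock 60.2171 → up 74.6692 (V=101.5708), down 41.5498 (V=134.6902). Price 85.4358; hedge Δ=-1.0000, bond B=145.6529.
  t=3,j=2: stock 108.2163 → up 134.1882 (V=42.0518), down 74.6692 (V=101.5708). Price 37.4366; hedge Δ=-1.0000, bond B=145.6529.
  t=3,j=3: stock 194.4756 → up 241.1498 (V=64.9098), down 134.1882 (V=42.0518). Price 52.6141; hedge Δ=0.2137, bond B=11.0541.
  t=2,j=0: stock 48.5622 → up 60.2171 (V=85.4358), down 33.5079 (V=112.1450). Price 71.8121; hedge Δ=-1.0000, bond B=120.3743.
  t=2,j=1: stock 87.2712 → up 108.2163 (V=37.4366), down 60.2171 (V=85.4358). Price 33.1031; hedge Δ=-1.0000, bond B=120.3743.
  t=2,j=2: stock 156.8352 → up 194.4756 (V=52.6141), down 108.2163 (V=37.4366). Price 42.7985; hedge Δ=0.1760, bond B=15.2031.
  t=1,j=0: stock 70.3800 → up 87.2712 (V=33.1031), down 48.5622 (V=71.8121). Price 29.1029; hedge Δ=-1.0000, bond B=99.4829.
  t=1,j=1: stock 126.4800 → up 156.8352 (V=42.7985), down 87.2712 (V=33.1031). Price 34.9336; hedge Δ=0.1394, bond B=17.3056.
  t=0,j=0: stock 102.0000 → up 126.4800 (V=34.9336), down 70.3800 (V=29.1029). Price 28.6079; hedge Δ=0.1039, bond B=18.0066.
Self-financing check: at every node Δ·S+B equals the discounted successor values.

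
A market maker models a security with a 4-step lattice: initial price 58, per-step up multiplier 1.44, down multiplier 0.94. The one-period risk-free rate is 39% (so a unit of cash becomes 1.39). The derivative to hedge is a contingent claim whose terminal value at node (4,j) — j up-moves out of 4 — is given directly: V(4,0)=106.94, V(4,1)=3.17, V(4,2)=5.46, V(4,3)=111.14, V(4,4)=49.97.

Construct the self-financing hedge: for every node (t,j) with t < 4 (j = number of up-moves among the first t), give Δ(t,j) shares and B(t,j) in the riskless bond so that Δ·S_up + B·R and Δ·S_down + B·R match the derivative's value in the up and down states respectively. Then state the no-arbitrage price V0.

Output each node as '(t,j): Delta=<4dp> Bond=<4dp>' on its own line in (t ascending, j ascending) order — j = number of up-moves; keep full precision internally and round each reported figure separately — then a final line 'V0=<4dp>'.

Risk-neutral probability p* = (R−d)/(u−d) = (1.39−0.94)/(1.44−0.94) = 0.9000.
At expiry t=4: V(4,0)=106.9400, V(4,1)=3.1700, V(4,2)=5.4600, V(4,3)=111.1400, V(4,4)=49.9700
  t=3,j=0: stock 48.1739 → up 69.3704 (V=3.1700), down 45.2834 (V=106.9400). Price 9.7460; hedge Δ=-4.3081, bond B=217.2860.
  t=3,j=1: stock 73.7983 → up 106.2695 (V=5.4600), down 69.3704 (V=3.1700). Price 3.7633; hedge Δ=0.0621, bond B=-0.8167.
  t=3,j=2: stock 113.0527 → up 162.7958 (V=111.1400), down 106.2695 (V=5.4600). Price 72.3540; hedge Δ=1.8696, bond B=-139.0060.
  t=3,j=3: stock 173.1871 → up 249.3894 (V=49.9700), down 162.7958 (V=111.1400). Price 40.3504; hedge Δ=-0.7064, bond B=162.6904.
  t=2,j=0: stock 51.2488 → up 73.7983 (V=3.7633), down 48.1739 (V=9.7460). Price 3.1378; hedge Δ=-0.2335, bond B=15.1033.
  t=2,j=1: stock 78.5088 → up 113.0527 (V=72.3540), down 73.7983 (V=3.7633). Price 47.1186; hedge Δ=1.7473, bond B=-90.0627.
  t=2,j=2: stock 120.2688 → up 173.1871 (V=40.3504), down 113.0527 (V=72.3540). Price 31.3315; hedge Δ=-0.5322, bond B=95.3386.
  t=1,j=0: stock 54.5200 → up 78.5088 (V=47.1186), down 51.2488 (V=3.1378). Price 30.7342; hedge Δ=1.6134, bond B=-57.2274.
  t=1,j=1: stock 83.5200 → up 120.2688 (V=31.3315), down 78.5088 (V=47.1186). Price 23.6764; hedge Δ=-0.3780, bond B=55.2507.
  t=0,j=0: stock 58.0000 → up 83.5200 (V=23.6764), down 54.5200 (V=30.7342). Price 17.5411; hedge Δ=-0.2434, bond B=31.6568.
Check: Δ(0,0)·S0 + B(0,0) = 17.5411 = V0.

(0,0): Delta=-0.2434 Bond=31.6568
(1,0): Delta=1.6134 Bond=-57.2274
(1,1): Delta=-0.3780 Bond=55.2507
(2,0): Delta=-0.2335 Bond=15.1033
(2,1): Delta=1.7473 Bond=-90.0627
(2,2): Delta=-0.5322 Bond=95.3386
(3,0): Delta=-4.3081 Bond=217.2860
(3,1): Delta=0.0621 Bond=-0.8167
(3,2): Delta=1.8696 Bond=-139.0060
(3,3): Delta=-0.7064 Bond=162.6904
V0=17.5411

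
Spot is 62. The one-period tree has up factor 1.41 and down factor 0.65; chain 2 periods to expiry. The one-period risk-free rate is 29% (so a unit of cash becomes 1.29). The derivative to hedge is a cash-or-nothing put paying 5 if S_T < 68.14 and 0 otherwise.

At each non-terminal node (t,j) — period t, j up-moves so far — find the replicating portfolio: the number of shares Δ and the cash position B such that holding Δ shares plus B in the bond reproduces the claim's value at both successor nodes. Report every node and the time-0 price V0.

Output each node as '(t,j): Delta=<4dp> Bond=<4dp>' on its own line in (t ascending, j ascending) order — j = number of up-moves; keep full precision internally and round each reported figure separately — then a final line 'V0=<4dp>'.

No-arbitrage ⇒ martingale measure with p* = (R−d)/(u−d) = 0.8421.
Payoff layer (t=2): V(2,0)=5.0000, V(2,1)=5.0000, V(2,2)=0.0000
  t=1,j=0: stock 40.3000 → up 56.8230 (V=5.0000), down 26.1950 (V=5.0000). Price 3.8760; hedge Δ=0.0000, bond B=3.8760.
  t=1,j=1: stock 87.4200 → up 123.2622 (V=0.0000), down 56.8230 (V=5.0000). Price 0.6120; hedge Δ=-0.0753, bond B=7.1909.
  t=0,j=0: stock 62.0000 → up 87.4200 (V=0.6120), down 40.3000 (V=3.8760). Price 0.8739; hedge Δ=-0.0693, bond B=5.1686.
Each (Δ,B) replicates both successor values, so the strategy is self-financing and V0 is arbitrage-free.

(0,0): Delta=-0.0693 Bond=5.1686
(1,0): Delta=0.0000 Bond=3.8760
(1,1): Delta=-0.0753 Bond=7.1909
V0=0.8739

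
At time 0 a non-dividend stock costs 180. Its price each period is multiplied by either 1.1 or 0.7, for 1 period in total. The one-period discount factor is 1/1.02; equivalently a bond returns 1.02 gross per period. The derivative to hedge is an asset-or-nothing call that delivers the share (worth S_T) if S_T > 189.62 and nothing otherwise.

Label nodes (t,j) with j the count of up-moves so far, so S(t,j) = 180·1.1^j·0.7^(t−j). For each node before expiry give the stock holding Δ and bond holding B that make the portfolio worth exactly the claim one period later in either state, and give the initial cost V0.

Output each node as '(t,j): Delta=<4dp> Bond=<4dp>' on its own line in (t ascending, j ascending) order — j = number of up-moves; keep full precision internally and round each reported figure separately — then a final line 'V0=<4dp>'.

(0,0): Delta=2.7500 Bond=-339.7059
V0=155.2941

Risk-neutral probability p* = (R−d)/(u−d) = (1.02−0.7)/(1.1−0.7) = 0.8000.
At expiry t=1: V(1,0)=0.0000, V(1,1)=198.0000
Node (0,0) S=180.0000: V=(p*·198.0000+(1−p*)·0.0000)/1.02=155.2941; Δ=(198.0000−0.0000)/(198.0000−126.0000)=2.7500; B=V−Δ·S=-339.7059
Each (Δ,B) replicates both successor values, so the strategy is self-financing and V0 is arbitrage-free.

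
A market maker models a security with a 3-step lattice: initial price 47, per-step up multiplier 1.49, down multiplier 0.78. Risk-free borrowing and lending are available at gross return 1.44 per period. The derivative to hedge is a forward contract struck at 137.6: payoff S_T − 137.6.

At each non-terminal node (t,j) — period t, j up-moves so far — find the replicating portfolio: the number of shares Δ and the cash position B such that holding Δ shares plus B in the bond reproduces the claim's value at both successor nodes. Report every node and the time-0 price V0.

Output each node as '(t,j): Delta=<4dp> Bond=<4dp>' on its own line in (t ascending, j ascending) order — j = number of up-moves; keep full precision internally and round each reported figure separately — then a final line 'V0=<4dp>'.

The replicating-portfolio and risk-neutral prices coincide; use p* = (1.44−0.78)/(1.49−0.78) = 0.9296 for the latter.
Terminal values V(3,·): V(3,0)=-115.2961, V(3,1)=-94.9937, V(3,2)=-56.2111, V(3,3)=17.8736
  t=2,j=0: stock 28.5948 → up 42.6063 (V=-94.9937), down 22.3039 (V=-115.2961). Price -66.9608; hedge Δ=1.0000, bond B=-95.5556.
  t=2,j=1: stock 54.6234 → up 81.3889 (V=-56.2111), down 42.6063 (V=-94.9937). Price -40.9322; hedge Δ=1.0000, bond B=-95.5556.
  t=2,j=2: stock 104.3447 → up 155.4736 (V=17.8736), down 81.3889 (V=-56.2111). Price 8.7891; hedge Δ=1.0000, bond B=-95.5556.
  t=1,j=0: stock 36.6600 → up 54.6234 (V=-40.9322), down 28.5948 (V=-66.9608). Price -29.6980; hedge Δ=1.0000, bond B=-66.3580.
  t=1,j=1: stock 70.0300 → up 104.3447 (V=8.7891), down 54.6234 (V=-40.9322). Price 3.6720; hedge Δ=1.0000, bond B=-66.3580.
  t=0,j=0: stock 47.0000 → up 70.0300 (V=3.6720), down 36.6600 (V=-29.6980). Price 0.9180; hedge Δ=1.0000, bond B=-46.0820.
Self-financing check: at every node Δ·S+B equals the discounted successor values.

(0,0): Delta=1.0000 Bond=-46.0820
(1,0): Delta=1.0000 Bond=-66.3580
(1,1): Delta=1.0000 Bond=-66.3580
(2,0): Delta=1.0000 Bond=-95.5556
(2,1): Delta=1.0000 Bond=-95.5556
(2,2): Delta=1.0000 Bond=-95.5556
V0=0.9180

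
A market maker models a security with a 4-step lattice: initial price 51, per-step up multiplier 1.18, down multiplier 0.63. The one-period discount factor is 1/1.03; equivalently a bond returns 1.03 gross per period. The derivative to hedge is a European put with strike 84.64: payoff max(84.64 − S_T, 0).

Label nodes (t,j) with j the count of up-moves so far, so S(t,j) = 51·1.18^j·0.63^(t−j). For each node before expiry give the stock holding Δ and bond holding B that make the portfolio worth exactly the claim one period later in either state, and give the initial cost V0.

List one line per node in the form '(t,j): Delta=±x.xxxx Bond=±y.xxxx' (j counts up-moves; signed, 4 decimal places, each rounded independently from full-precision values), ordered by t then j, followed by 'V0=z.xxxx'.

Under the risk-neutral measure, an up-move has probability p* = (R−d)/(u−d) = 0.7273 and values discount at R = 1.03.
At expiry t=4: V(4,0)=76.6060, V(4,1)=69.5922, V(4,2)=56.4552, V(4,3)=31.8494, V(4,4)=0.0000
(3,0): S=12.7524. Δ = (V_up−V_dn)/(S_up−S_dn) = (69.5922−76.6060)/(15.0478−8.0340) = -1.0000. V = [p*·69.5922 + (1−p*)·76.6060]/1.03 = 69.4224. B = V − Δ·S = 82.1748.
(3,1): S=23.8854. Δ = (V_up−V_dn)/(S_up−S_dn) = (56.4552−69.5922)/(28.1848−15.0478) = -1.0000. V = [p*·56.4552 + (1−p*)·69.5922]/1.03 = 58.2893. B = V − Δ·S = 82.1748.
(3,2): S=44.7378. Δ = (V_up−V_dn)/(S_up−S_dn) = (31.8494−56.4552)/(52.7906−28.1848) = -1.0000. V = [p*·31.8494 + (1−p*)·56.4552]/1.03 = 37.4369. B = V − Δ·S = 82.1748.
(3,3): S=83.7946. Δ = (V_up−V_dn)/(S_up−S_dn) = (0.0000−31.8494)/(98.8777−52.7906) = -0.6911. V = [p*·0.0000 + (1−p*)·31.8494]/1.03 = 8.4332. B = V − Δ·S = 66.3412.
(2,0): S=20.2419. Δ = (V_up−V_dn)/(S_up−S_dn) = (58.2893−69.4224)/(23.8854−12.7524) = -1.0000. V = [p*·58.2893 + (1−p*)·69.4224]/1.03 = 59.5394. B = V − Δ·S = 79.7813.
(2,1): S=37.9134. Δ = (V_up−V_dn)/(S_up−S_dn) = (37.4369−58.2893)/(44.7378−23.8854) = -1.0000. V = [p*·37.4369 + (1−p*)·58.2893]/1.03 = 41.8679. B = V − Δ·S = 79.7813.
(2,2): S=71.0124. Δ = (V_up−V_dn)/(S_up−S_dn) = (8.4332−37.4369)/(83.7946−44.7378) = -0.7426. V = [p*·8.4332 + (1−p*)·37.4369]/1.03 = 15.8673. B = V − Δ·S = 68.6014.
(1,0): S=32.1300. Δ = (V_up−V_dn)/(S_up−S_dn) = (41.8679−59.5394)/(37.9134−20.2419) = -1.0000. V = [p*·41.8679 + (1−p*)·59.5394]/1.03 = 45.3276. B = V − Δ·S = 77.4576.
(1,1): S=60.1800. Δ = (V_up−V_dn)/(S_up−S_dn) = (15.8673−41.8679)/(71.0124−37.9134) = -0.7855. V = [p*·15.8673 + (1−p*)·41.8679]/1.03 = 22.2897. B = V − Δ·S = 69.5635.
(0,0): S=51.0000. Δ = (V_up−V_dn)/(S_up−S_dn) = (22.2897−45.3276)/(60.1800−32.1300) = -0.8213. V = [p*·22.2897 + (1−p*)·45.3276]/1.03 = 27.7405. B = V − Δ·S = 69.6276.
The time-0 hedge costs 27.7405, which is the no-arbitrage price.

(0,0): Delta=-0.8213 Bond=69.6276
(1,0): Delta=-1.0000 Bond=77.4576
(1,1): Delta=-0.7855 Bond=69.5635
(2,0): Delta=-1.0000 Bond=79.7813
(2,1): Delta=-1.0000 Bond=79.7813
(2,2): Delta=-0.7426 Bond=68.6014
(3,0): Delta=-1.0000 Bond=82.1748
(3,1): Delta=-1.0000 Bond=82.1748
(3,2): Delta=-1.0000 Bond=82.1748
(3,3): Delta=-0.6911 Bond=66.3412
V0=27.7405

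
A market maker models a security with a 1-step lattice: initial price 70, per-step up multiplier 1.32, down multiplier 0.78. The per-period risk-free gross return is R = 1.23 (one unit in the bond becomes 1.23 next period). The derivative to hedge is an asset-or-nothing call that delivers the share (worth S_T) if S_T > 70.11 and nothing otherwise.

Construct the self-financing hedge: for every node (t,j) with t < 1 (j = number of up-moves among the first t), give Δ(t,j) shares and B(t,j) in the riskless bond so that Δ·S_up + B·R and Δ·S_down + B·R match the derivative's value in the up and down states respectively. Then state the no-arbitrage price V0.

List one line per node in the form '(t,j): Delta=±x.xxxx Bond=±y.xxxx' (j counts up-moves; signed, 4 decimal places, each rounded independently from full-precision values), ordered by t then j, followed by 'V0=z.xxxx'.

The replicating-portfolio and risk-neutral prices coincide; use p* = (1.23−0.78)/(1.32−0.78) = 0.8333 for the latter.
At expiry t=1: V(1,0)=0.0000, V(1,1)=92.4000
(0,0): S=70.0000. Δ = (V_up−V_dn)/(S_up−S_dn) = (92.4000−0.0000)/(92.4000−54.6000) = 2.4444. V = [p*·92.4000 + (1−p*)·0.0000]/1.23 = 62.6016. B = V − Δ·S = -108.5095.
Check: Δ(0,0)·S0 + B(0,0) = 62.6016 = V0.

(0,0): Delta=2.4444 Bond=-108.5095
V0=62.6016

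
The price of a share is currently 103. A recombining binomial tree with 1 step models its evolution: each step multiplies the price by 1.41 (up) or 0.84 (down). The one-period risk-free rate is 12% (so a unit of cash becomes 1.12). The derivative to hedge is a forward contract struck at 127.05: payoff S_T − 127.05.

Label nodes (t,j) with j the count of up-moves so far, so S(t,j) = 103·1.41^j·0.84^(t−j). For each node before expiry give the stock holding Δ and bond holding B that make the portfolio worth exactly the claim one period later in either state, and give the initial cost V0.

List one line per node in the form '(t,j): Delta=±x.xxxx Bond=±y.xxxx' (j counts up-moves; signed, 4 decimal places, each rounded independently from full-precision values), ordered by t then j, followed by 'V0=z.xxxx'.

Under the risk-neutral measure, an up-move has probability p* = (R−d)/(u−d) = 0.4912 and values discount at R = 1.12.
Terminal payoffs: V(1,0)=-40.5300, V(1,1)=18.1800
(0,0): S=103.0000. Δ = (V_up−V_dn)/(S_up−S_dn) = (18.1800−-40.5300)/(145.2300−86.5200) = 1.0000. V = [p*·18.1800 + (1−p*)·-40.5300]/1.12 = -10.4375. B = V − Δ·S = -113.4375.
Each (Δ,B) replicates both successor values, so the strategy is self-financing and V0 is arbitrage-free.

(0,0): Delta=1.0000 Bond=-113.4375
V0=-10.4375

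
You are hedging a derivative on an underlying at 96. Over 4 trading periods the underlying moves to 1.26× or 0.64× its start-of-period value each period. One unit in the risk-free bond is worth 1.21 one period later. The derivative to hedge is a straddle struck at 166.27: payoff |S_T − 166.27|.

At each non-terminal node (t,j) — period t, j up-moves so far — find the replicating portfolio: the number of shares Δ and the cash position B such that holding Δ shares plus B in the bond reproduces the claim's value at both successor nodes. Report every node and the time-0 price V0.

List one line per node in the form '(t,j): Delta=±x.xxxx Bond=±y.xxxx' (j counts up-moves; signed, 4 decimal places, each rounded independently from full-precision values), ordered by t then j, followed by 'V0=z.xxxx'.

No-arbitrage ⇒ martingale measure with p* = (R−d)/(u−d) = 0.9194.
At expiry t=4: V(4,0)=150.1639, V(4,1)=134.5611, V(4,2)=103.8430, V(4,3)=43.3669, V(4,4)=75.6955
  t=3,j=0: stock 25.1658 → up 31.7089 (V=134.5611), down 16.1061 (V=150.1639). Price 112.2474; hedge Δ=-1.0000, bond B=137.4132.
  t=3,j=1: stock 49.5452 → up 62.4270 (V=103.8430), down 31.7089 (V=134.5611). Price 87.8680; hedge Δ=-1.0000, bond B=137.4132.
  t=3,j=2: stock 97.5421 → up 122.9031 (V=43.3669), down 62.4270 (V=103.8430). Price 39.8711; hedge Δ=-1.0000, bond B=137.4132.
  t=3,j=3: stock 192.0361 → up 241.9655 (V=75.6955), down 122.9031 (V=43.3669). Price 60.4036; hedge Δ=0.2715, bond B=8.2607.
  t=2,j=0: stock 39.3216 → up 49.5452 (V=87.8680), down 25.1658 (V=112.2474). Price 74.2430; hedge Δ=-1.0000, bond B=113.5646.
  t=2,j=1: stock 77.4144 → up 97.5421 (V=39.8711), down 49.5452 (V=87.8680). Price 36.1502; hedge Δ=-1.0000, bond B=113.5646.
  t=2,j=2: stock 152.4096 → up 192.0361 (V=60.4036), down 97.5421 (V=39.8711). Price 48.5518; hedge Δ=0.2173, bond B=15.4349.
  t=1,j=0: stock 61.4400 → up 77.4144 (V=36.1502), down 39.3216 (V=74.2430). Price 32.4151; hedge Δ=-1.0000, bond B=93.8551.
  t=1,j=1: stock 120.9600 → up 152.4096 (V=48.5518), down 77.4144 (V=36.1502). Price 39.2989; hedge Δ=0.1654, bond B=19.2964.
  t=0,j=0: stock 96.0000 → up 120.9600 (V=39.2989), down 61.4400 (V=32.4151). Price 32.0197; hedge Δ=0.1157, bond B=20.9167.
Self-financing check: at every node Δ·S+B equals the discounted successor values.

(0,0): Delta=0.1157 Bond=20.9167
(1,0): Delta=-1.0000 Bond=93.8551
(1,1): Delta=0.1654 Bond=19.2964
(2,0): Delta=-1.0000 Bond=113.5646
(2,1): Delta=-1.0000 Bond=113.5646
(2,2): Delta=0.2173 Bond=15.4349
(3,0): Delta=-1.0000 Bond=137.4132
(3,1): Delta=-1.0000 Bond=137.4132
(3,2): Delta=-1.0000 Bond=137.4132
(3,3): Delta=0.2715 Bond=8.2607
V0=32.0197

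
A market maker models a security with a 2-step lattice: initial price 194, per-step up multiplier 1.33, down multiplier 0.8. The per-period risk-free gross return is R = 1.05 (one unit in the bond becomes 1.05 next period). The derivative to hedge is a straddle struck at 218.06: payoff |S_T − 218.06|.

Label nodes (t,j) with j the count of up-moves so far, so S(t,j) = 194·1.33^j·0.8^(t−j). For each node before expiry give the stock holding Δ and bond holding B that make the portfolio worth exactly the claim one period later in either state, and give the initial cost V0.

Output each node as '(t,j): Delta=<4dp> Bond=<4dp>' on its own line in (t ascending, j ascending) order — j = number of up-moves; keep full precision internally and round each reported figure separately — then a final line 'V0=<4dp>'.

(0,0): Delta=0.0932 Bond=36.1986
(1,0): Delta=-1.0000 Bond=207.6762
(1,1): Delta=0.8297 Bond=-152.0193
V0=54.2832

The replicating-portfolio and risk-neutral prices coincide; use p* = (1.05−0.8)/(1.33−0.8) = 0.4717 for the latter.
Payoff layer (t=2): V(2,0)=93.9000, V(2,1)=11.6440, V(2,2)=125.1066
(1,0): S=155.2000. Δ = (V_up−V_dn)/(S_up−S_dn) = (11.6440−93.9000)/(206.4160−124.1600) = -1.0000. V = [p*·11.6440 + (1−p*)·93.9000]/1.05 = 52.4762. B = V − Δ·S = 207.6762.
(1,1): S=258.0200. Δ = (V_up−V_dn)/(S_up−S_dn) = (125.1066−11.6440)/(343.1666−206.4160) = 0.8297. V = [p*·125.1066 + (1−p*)·11.6440]/1.05 = 62.0610. B = V − Δ·S = -152.0193.
(0,0): S=194.0000. Δ = (V_up−V_dn)/(S_up−S_dn) = (62.0610−52.4762)/(258.0200−155.2000) = 0.0932. V = [p*·62.0610 + (1−p*)·52.4762]/1.05 = 54.2832. B = V − Δ·S = 36.1986.
Self-financing check: at every node Δ·S+B equals the discounted successor values.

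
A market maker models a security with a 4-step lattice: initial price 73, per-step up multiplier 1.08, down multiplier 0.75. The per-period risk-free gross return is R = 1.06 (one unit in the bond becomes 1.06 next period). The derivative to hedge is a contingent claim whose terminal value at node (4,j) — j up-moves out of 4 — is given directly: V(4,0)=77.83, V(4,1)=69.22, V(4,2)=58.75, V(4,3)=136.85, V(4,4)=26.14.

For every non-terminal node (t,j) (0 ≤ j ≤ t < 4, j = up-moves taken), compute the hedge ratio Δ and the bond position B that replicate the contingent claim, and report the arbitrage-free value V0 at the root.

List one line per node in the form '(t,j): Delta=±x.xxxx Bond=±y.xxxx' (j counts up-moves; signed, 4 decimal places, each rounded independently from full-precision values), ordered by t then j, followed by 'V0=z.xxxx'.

(0,0): Delta=-2.7658 Bond=240.7643
(1,0): Delta=3.3347 Bond=-78.7926
(1,1): Delta=-3.0391 Bond=276.7587
(2,0): Delta=-0.7211 Bond=83.0198
(2,1): Delta=3.5164 Bond=-94.2646
(2,2): Delta=-3.3328 Bond=318.3726
(3,0): Delta=-0.8472 Bond=91.8851
(3,1): Delta=-0.7154 Bond=87.7504
(3,2): Delta=3.7060 Bond=-112.0283
(3,3): Delta=-3.6482 Bond=366.4751
V0=38.8599

Risk-neutral probability p* = (R−d)/(u−d) = (1.06−0.75)/(1.08−0.75) = 0.9394.
At expiry t=4: V(4,0)=77.8300, V(4,1)=69.2200, V(4,2)=58.7500, V(4,3)=136.8500, V(4,4)=26.1400
Node (3,0) S=30.7969: V=(p*·69.2200+(1−p*)·77.8300)/1.06=65.7942; Δ=(69.2200−77.8300)/(33.2606−23.0977)=-0.8472; B=V−Δ·S=91.8851
Node (3,1) S=44.3475: V=(p*·58.7500+(1−p*)·69.2200)/1.06=56.0232; Δ=(58.7500−69.2200)/(47.8953−33.2606)=-0.7154; B=V−Δ·S=87.7504
Node (3,2) S=63.8604: V=(p*·136.8500+(1−p*)·58.7500)/1.06=124.6384; Δ=(136.8500−58.7500)/(68.9692−47.8953)=3.7060; B=V−Δ·S=-112.0283
Node (3,3) S=91.9590: V=(p*·26.1400+(1−p*)·136.8500)/1.06=30.9903; Δ=(26.1400−136.8500)/(99.3157−68.9692)=-3.6482; B=V−Δ·S=366.4751
Node (2,0) S=41.0625: V=(p*·56.0232+(1−p*)·65.7942)/1.06=53.4107; Δ=(56.0232−65.7942)/(44.3475−30.7969)=-0.7211; B=V−Δ·S=83.0198
Node (2,1) S=59.1300: V=(p*·124.6384+(1−p*)·56.0232)/1.06=113.6603; Δ=(124.6384−56.0232)/(63.8604−44.3475)=3.5164; B=V−Δ·S=-94.2646
Node (2,2) S=85.1472: V=(p*·30.9903+(1−p*)·124.6384)/1.06=34.5905; Δ=(30.9903−124.6384)/(91.9590−63.8604)=-3.3328; B=V−Δ·S=318.3726
Node (1,0) S=54.7500: V=(p*·113.6603+(1−p*)·53.4107)/1.06=103.7819; Δ=(113.6603−53.4107)/(59.1300−41.0625)=3.3347; B=V−Δ·S=-78.7926
Node (1,1) S=78.8400: V=(p*·34.5905+(1−p*)·113.6603)/1.06=37.1534; Δ=(34.5905−113.6603)/(85.1472−59.1300)=-3.0391; B=V−Δ·S=276.7587
Node (0,0) S=73.0000: V=(p*·37.1534+(1−p*)·103.7819)/1.06=38.8599; Δ=(37.1534−103.7819)/(78.8400−54.7500)=-2.7658; B=V−Δ·S=240.7643
Root portfolio cost Δ·73+B reproduces V0=38.8599.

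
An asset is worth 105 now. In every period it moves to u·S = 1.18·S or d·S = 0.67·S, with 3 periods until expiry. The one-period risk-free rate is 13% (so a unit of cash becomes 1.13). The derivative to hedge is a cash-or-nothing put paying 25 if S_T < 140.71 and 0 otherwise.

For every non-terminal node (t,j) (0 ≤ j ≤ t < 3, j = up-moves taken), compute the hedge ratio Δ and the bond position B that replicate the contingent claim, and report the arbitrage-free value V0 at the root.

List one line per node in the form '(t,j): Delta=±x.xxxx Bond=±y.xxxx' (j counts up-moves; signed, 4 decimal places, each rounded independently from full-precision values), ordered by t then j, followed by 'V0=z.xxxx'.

Under the risk-neutral measure, an up-move has probability p* = (R−d)/(u−d) = 0.9020 and values discount at R = 1.13.
At expiry t=3: V(3,0)=25.0000, V(3,1)=25.0000, V(3,2)=25.0000, V(3,3)=0.0000
  t=2,j=0: stock 47.1345 → up 55.6187 (V=25.0000), down 31.5801 (V=25.0000). Price 22.1239; hedge Δ=0.0000, bond B=22.1239.
  t=2,j=1: stock 83.0130 → up 97.9553 (V=25.0000), down 55.6187 (V=25.0000). Price 22.1239; hedge Δ=0.0000, bond B=22.1239.
  t=2,j=2: stock 146.2020 → up 172.5184 (V=0.0000), down 97.9553 (V=25.0000). Price 2.1690; hedge Δ=-0.3353, bond B=51.1886.
  t=1,j=0: stock 70.3500 → up 83.0130 (V=22.1239), down 47.1345 (V=22.1239). Price 19.5787; hedge Δ=0.0000, bond B=19.5787.
  t=1,j=1: stock 123.9000 → up 146.2020 (V=2.1690), down 83.0130 (V=22.1239). Price 3.6508; hedge Δ=-0.3158, bond B=42.7780.
  t=0,j=0: stock 105.0000 → up 123.9000 (V=3.6508), down 70.3500 (V=19.5787). Price 4.6127; hedge Δ=-0.2974, bond B=35.8439.
Self-financing check: at every node Δ·S+B equals the discounted successor values.

(0,0): Delta=-0.2974 Bond=35.8439
(1,0): Delta=0.0000 Bond=19.5787
(1,1): Delta=-0.3158 Bond=42.7780
(2,0): Delta=0.0000 Bond=22.1239
(2,1): Delta=0.0000 Bond=22.1239
(2,2): Delta=-0.3353 Bond=51.1886
V0=4.6127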